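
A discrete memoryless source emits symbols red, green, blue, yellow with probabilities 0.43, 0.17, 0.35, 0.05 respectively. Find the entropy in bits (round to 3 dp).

1.704 bits

H = −Σ pᵢ log₂ pᵢ.
−0.43·log₂(0.43) = 0.5236
−0.17·log₂(0.17) = 0.4346
−0.35·log₂(0.35) = 0.5301
−0.05·log₂(0.05) = 0.2161
Sum ≈ 1.7043 → 1.704 bits.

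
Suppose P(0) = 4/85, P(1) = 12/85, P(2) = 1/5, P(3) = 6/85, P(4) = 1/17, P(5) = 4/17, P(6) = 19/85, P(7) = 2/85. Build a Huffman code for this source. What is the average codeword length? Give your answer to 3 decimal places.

Repeatedly combine the two least-probable nodes; the expected code length is the sum of the merged weights.
merge 2/85 + 4/85 → 6/85
merge 1/17 + 6/85 → 11/85
merge 6/85 + 11/85 → 1/5
merge 12/85 + 1/5 → 29/85
merge 1/5 + 19/85 → 36/85
merge 4/17 + 29/85 → 49/85
merge 36/85 + 49/85 → 1
L = 6/85 + 11/85 + 1/5 + 29/85 + 36/85 + 49/85 + 1 = 233/85 ≈ 2.741 bits/symbol.

2.741 bits/symbol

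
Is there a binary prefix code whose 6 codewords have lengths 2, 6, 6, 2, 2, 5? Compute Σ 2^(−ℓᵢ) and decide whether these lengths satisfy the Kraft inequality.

With common denominator 2^6 = 64: Σ 2^(−ℓᵢ) = 16/64 + 1/64 + 1/64 + 16/64 + 16/64 + 2/64 = 52/64 = 0.8125.
Kraft's inequality requires Σ ≤ 1; here Σ = 0.8125 ≤ 1, so such a prefix code exists.

0.8125; yes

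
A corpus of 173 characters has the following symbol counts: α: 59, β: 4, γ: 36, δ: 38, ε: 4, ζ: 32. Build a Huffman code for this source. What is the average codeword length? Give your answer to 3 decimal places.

2.277 bits/symbol

Probabilities are the counts divided by 173.
Repeatedly combine the two least-probable nodes; the expected code length is the sum of the merged weights.
merge 4/173 + 4/173 → 8/173
merge 8/173 + 32/173 → 40/173
merge 36/173 + 38/173 → 74/173
merge 40/173 + 59/173 → 99/173
merge 74/173 + 99/173 → 1
L = 8/173 + 40/173 + 74/173 + 99/173 + 1 = 394/173 ≈ 2.277 bits/symbol.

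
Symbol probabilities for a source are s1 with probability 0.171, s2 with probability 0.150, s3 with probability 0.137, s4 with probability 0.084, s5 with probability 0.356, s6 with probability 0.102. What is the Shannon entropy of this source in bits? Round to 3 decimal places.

H = −Σ pᵢ log₂ pᵢ.
−0.171·log₂(0.171) = 0.4357
−0.150·log₂(0.150) = 0.4105
−0.137·log₂(0.137) = 0.3929
−0.084·log₂(0.084) = 0.3002
−0.356·log₂(0.356) = 0.5305
−0.102·log₂(0.102) = 0.3359
Sum ≈ 2.4057 → 2.406 bits.

2.406 bits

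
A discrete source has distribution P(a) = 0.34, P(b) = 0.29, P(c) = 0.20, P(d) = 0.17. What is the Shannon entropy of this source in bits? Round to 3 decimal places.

1.946 bits

H = −Σ pᵢ log₂ pᵢ.
−0.34·log₂(0.34) = 0.5292
−0.29·log₂(0.29) = 0.5179
−0.20·log₂(0.20) = 0.4644
−0.17·log₂(0.17) = 0.4346
Sum ≈ 1.9461 → 1.946 bits.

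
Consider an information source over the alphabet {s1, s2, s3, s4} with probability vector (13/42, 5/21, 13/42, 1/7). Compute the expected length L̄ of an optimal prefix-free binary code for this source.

Repeatedly combine the two least-probable nodes; the expected code length is the sum of the merged weights.
merge 1/7 + 5/21 → 8/21
merge 13/42 + 13/42 → 13/21
merge 8/21 + 13/21 → 1
L = 8/21 + 13/21 + 1 = 2 bits/symbol.

2 bits/symbol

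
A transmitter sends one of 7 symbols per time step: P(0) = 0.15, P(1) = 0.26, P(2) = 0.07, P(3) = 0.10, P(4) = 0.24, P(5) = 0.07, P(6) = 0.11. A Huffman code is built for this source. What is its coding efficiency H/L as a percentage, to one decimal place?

99.6%

Entropy H = −Σ p log₂ p ≈ 2.6296 bits.
Huffman merges: 7/100+7/100→7/50; 1/10+11/100→21/100; 7/50+3/20→29/100; 21/100+6/25→9/20; 13/50+29/100→11/20; 9/20+11/20→1. L = 66/25 ≈ 2.6400.
Efficiency = H/L = 2.6296/2.6400 = 99.6%.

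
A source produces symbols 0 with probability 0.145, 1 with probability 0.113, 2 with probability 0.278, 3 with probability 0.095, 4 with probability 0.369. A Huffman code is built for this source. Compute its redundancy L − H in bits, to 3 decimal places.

0.066 bits

Entropy H = −Σ p log₂ p ≈ 2.1262 bits.
Huffman merges: 19/200+113/1000→26/125; 29/200+26/125→353/1000; 139/500+353/1000→631/1000; 369/1000+631/1000→1. L = 274/125 ≈ 2.1920.
L − H = 2.1920 − 2.1262 = 0.066 bits.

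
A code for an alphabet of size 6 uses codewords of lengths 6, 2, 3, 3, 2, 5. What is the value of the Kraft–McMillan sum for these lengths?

With common denominator 2^6 = 64: Σ 2^(−ℓᵢ) = 1/64 + 16/64 + 8/64 + 8/64 + 16/64 + 2/64 = 51/64 = 0.796875.

0.796875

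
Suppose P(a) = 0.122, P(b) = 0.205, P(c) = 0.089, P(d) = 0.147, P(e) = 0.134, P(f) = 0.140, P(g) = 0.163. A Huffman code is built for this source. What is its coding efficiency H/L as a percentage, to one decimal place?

Entropy H = −Σ p log₂ p ≈ 2.7685 bits.
Huffman merges: 89/1000+61/500→211/1000; 67/500+7/50→137/500; 147/1000+163/1000→31/100; 41/200+211/1000→52/125; 137/500+31/100→73/125; 52/125+73/125→1. L = 559/200 ≈ 2.7950.
Efficiency = H/L = 2.7685/2.7950 = 99.1%.

99.1%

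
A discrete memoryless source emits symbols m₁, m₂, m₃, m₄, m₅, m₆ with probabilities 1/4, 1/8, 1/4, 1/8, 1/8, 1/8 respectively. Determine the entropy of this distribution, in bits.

Each probability is a power of 1/2, so log₂(1/p) is an integer.
H = Σ p·log₂(1/p) = 1/4·2 + 1/8·3 + 1/4·2 + 1/8·3 + 1/8·3 + 1/8·3 = 2.5 bits.

2.5 bits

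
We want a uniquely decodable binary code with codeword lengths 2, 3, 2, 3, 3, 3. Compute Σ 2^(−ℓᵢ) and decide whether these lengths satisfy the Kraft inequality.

1; yes

With common denominator 2^3 = 8: Σ 2^(−ℓᵢ) = 2/8 + 1/8 + 2/8 + 1/8 + 1/8 + 1/8 = 8/8 = 1.
Kraft's inequality requires Σ ≤ 1; here Σ = 1 ≤ 1, so such a prefix code exists.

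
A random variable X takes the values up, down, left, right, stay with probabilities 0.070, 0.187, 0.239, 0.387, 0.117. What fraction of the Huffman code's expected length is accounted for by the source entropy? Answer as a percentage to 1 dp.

96.9%

Entropy H = −Σ p log₂ p ≈ 2.1066 bits.
Huffman merges: 7/100+117/1000→187/1000; 187/1000+187/1000→187/500; 239/1000+187/500→613/1000; 387/1000+613/1000→1. L = 1087/500 ≈ 2.1740.
Efficiency = H/L = 2.1066/2.1740 = 96.9%.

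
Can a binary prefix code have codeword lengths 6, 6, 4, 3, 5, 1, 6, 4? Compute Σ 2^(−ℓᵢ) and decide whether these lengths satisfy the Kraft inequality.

0.828125; yes

With common denominator 2^6 = 64: Σ 2^(−ℓᵢ) = 1/64 + 1/64 + 4/64 + 8/64 + 2/64 + 32/64 + 1/64 + 4/64 = 53/64 = 0.828125.
Kraft's inequality requires Σ ≤ 1; here Σ = 0.828125 ≤ 1, so such a prefix code exists.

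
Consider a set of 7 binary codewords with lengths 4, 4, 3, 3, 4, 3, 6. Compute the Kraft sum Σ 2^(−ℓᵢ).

With common denominator 2^6 = 64: Σ 2^(−ℓᵢ) = 4/64 + 4/64 + 8/64 + 8/64 + 4/64 + 8/64 + 1/64 = 37/64 = 0.578125.

0.578125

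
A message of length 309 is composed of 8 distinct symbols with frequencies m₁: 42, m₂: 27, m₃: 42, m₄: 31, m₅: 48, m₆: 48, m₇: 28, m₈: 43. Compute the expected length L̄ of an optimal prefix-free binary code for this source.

Probabilities are the counts divided by 309.
Repeatedly combine the two least-probable nodes; the expected code length is the sum of the merged weights.
merge 9/103 + 28/309 → 55/309
merge 31/309 + 14/103 → 73/309
merge 14/103 + 43/309 → 85/309
merge 16/103 + 16/103 → 32/103
merge 55/309 + 73/309 → 128/309
merge 85/309 + 32/103 → 181/309
merge 128/309 + 181/309 → 1
L = 55/309 + 73/309 + 85/309 + 32/103 + 128/309 + 181/309 + 1 = 3 bits/symbol.

3 bits/symbol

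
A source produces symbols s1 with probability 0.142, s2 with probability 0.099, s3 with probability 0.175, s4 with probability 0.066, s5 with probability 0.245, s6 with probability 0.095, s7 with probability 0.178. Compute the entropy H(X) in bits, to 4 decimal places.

H = −Σ pᵢ log₂ pᵢ.
−0.142·log₂(0.142) = 0.3999
−0.099·log₂(0.099) = 0.3303
−0.175·log₂(0.175) = 0.4401
−0.066·log₂(0.066) = 0.2588
−0.245·log₂(0.245) = 0.4971
−0.095·log₂(0.095) = 0.3226
−0.178·log₂(0.178) = 0.4432
Sum ≈ 2.6920 → 2.6920 bits.

2.6920 bits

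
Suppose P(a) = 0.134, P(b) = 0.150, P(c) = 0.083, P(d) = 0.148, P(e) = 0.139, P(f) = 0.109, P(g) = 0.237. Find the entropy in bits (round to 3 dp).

2.742 bits

H = −Σ pᵢ log₂ pᵢ.
−0.134·log₂(0.134) = 0.3886
−0.150·log₂(0.150) = 0.4105
−0.083·log₂(0.083) = 0.2980
−0.148·log₂(0.148) = 0.4079
−0.139·log₂(0.139) = 0.3957
−0.109·log₂(0.109) = 0.3485
−0.237·log₂(0.237) = 0.4923
Sum ≈ 2.7416 → 2.742 bits.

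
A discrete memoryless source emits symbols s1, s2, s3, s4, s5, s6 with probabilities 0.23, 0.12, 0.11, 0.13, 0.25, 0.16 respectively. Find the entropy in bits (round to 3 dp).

H = −Σ pᵢ log₂ pᵢ.
−0.23·log₂(0.23) = 0.4877
−0.12·log₂(0.12) = 0.3671
−0.11·log₂(0.11) = 0.3503
−0.13·log₂(0.13) = 0.3826
−0.25·log₂(0.25) = 0.5000
−0.16·log₂(0.16) = 0.4230
Sum ≈ 2.5107 → 2.511 bits.

2.511 bits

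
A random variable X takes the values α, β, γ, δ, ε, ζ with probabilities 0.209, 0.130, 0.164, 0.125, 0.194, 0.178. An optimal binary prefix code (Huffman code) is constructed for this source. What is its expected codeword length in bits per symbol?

Repeatedly combine the two least-probable nodes; the expected code length is the sum of the merged weights.
merge 1/8 + 13/100 → 51/200
merge 41/250 + 89/500 → 171/500
merge 97/500 + 209/1000 → 403/1000
merge 51/200 + 171/500 → 597/1000
merge 403/1000 + 597/1000 → 1
L = 51/200 + 171/500 + 403/1000 + 597/1000 + 1 = 2597/1000 = 2.597 bits/symbol.

2.597 bits/symbol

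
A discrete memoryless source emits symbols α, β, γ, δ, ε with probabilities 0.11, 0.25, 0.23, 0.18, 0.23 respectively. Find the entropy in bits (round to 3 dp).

2.271 bits

H = −Σ pᵢ log₂ pᵢ.
−0.11·log₂(0.11) = 0.3503
−0.25·log₂(0.25) = 0.5000
−0.23·log₂(0.23) = 0.4877
−0.18·log₂(0.18) = 0.4453
−0.23·log₂(0.23) = 0.4877
Sum ≈ 2.2709 → 2.271 bits.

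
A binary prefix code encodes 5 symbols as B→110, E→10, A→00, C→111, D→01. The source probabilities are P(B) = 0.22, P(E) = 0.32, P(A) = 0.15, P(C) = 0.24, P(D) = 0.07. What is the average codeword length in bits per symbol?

2.46 bits/symbol

L̄ = Σ pᵢ·ℓᵢ = 0.22·3 + 0.32·2 + 0.15·2 + 0.24·3 + 0.07·2 = 2.46 bits/symbol.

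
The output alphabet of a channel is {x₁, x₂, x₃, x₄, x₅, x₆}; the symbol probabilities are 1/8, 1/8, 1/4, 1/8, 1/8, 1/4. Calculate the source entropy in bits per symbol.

Each probability is a power of 1/2, so log₂(1/p) is an integer.
H = Σ p·log₂(1/p) = 1/8·3 + 1/8·3 + 1/4·2 + 1/8·3 + 1/8·3 + 1/4·2 = 2.5 bits.

2.5 bits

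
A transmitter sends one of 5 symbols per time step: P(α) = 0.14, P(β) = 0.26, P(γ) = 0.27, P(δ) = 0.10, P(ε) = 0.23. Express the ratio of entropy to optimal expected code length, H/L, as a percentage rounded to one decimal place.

Entropy H = −Σ p log₂ p ≈ 2.2323 bits.
Huffman merges: 1/10+7/50→6/25; 23/100+6/25→47/100; 13/50+27/100→53/100; 47/100+53/100→1. L = 56/25 ≈ 2.2400.
Efficiency = H/L = 2.2323/2.2400 = 99.7%.

99.7%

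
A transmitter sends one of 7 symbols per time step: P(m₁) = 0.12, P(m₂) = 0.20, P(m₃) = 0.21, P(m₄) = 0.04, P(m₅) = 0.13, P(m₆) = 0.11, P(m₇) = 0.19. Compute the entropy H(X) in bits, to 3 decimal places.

H = −Σ pᵢ log₂ pᵢ.
−0.12·log₂(0.12) = 0.3671
−0.20·log₂(0.20) = 0.4644
−0.21·log₂(0.21) = 0.4728
−0.04·log₂(0.04) = 0.1858
−0.13·log₂(0.13) = 0.3826
−0.11·log₂(0.11) = 0.3503
−0.19·log₂(0.19) = 0.4552
Sum ≈ 2.6782 → 2.678 bits.

2.678 bits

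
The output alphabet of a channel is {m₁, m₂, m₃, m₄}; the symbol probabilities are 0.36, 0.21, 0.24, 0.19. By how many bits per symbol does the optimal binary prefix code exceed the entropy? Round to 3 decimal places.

Entropy H = −Σ p log₂ p ≈ 1.9528 bits.
Huffman merges: 19/100+21/100→2/5; 6/25+9/25→3/5; 2/5+3/5→1. L = 2 ≈ 2.0000.
L − H = 2.0000 − 1.9528 = 0.047 bits.

0.047 bits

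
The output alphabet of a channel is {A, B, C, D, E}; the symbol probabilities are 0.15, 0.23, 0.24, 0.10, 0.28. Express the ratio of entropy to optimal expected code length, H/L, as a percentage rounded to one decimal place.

99.5%

Entropy H = −Σ p log₂ p ≈ 2.2388 bits.
Huffman merges: 1/10+3/20→1/4; 23/100+6/25→47/100; 1/4+7/25→53/100; 47/100+53/100→1. L = 9/4 ≈ 2.2500.
Efficiency = H/L = 2.2388/2.2500 = 99.5%.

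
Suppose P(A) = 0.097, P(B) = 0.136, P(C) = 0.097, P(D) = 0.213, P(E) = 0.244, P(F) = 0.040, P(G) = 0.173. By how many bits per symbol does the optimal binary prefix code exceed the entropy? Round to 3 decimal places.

0.040 bits

Entropy H = −Σ p log₂ p ≈ 2.6398 bits.
Huffman merges: 1/25+97/1000→137/1000; 97/1000+17/125→233/1000; 137/1000+173/1000→31/100; 213/1000+233/1000→223/500; 61/250+31/100→277/500; 223/500+277/500→1. L = 67/25 ≈ 2.6800.
L − H = 2.6800 − 2.6398 = 0.040 bits.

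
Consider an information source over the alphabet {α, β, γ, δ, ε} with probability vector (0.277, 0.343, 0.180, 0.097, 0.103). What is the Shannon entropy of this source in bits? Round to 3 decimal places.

H = −Σ pᵢ log₂ pᵢ.
−0.277·log₂(0.277) = 0.5130
−0.343·log₂(0.343) = 0.5295
−0.180·log₂(0.180) = 0.4453
−0.097·log₂(0.097) = 0.3265
−0.103·log₂(0.103) = 0.3378
Sum ≈ 2.1521 → 2.152 bits.

2.152 bits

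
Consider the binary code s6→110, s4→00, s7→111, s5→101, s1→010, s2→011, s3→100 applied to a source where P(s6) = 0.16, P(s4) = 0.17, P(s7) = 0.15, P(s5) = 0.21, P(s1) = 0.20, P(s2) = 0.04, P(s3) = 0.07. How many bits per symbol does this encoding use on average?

2.83 bits/symbol

L̄ = Σ pᵢ·ℓᵢ = 0.16·3 + 0.17·2 + 0.15·3 + 0.21·3 + 0.20·3 + 0.04·3 + 0.07·3 = 2.83 bits/symbol.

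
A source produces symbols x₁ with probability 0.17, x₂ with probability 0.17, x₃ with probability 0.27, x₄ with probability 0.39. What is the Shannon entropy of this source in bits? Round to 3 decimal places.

H = −Σ pᵢ log₂ pᵢ.
−0.17·log₂(0.17) = 0.4346
−0.17·log₂(0.17) = 0.4346
−0.27·log₂(0.27) = 0.5100
−0.39·log₂(0.39) = 0.5298
Sum ≈ 1.9090 → 1.909 bits.

1.909 bits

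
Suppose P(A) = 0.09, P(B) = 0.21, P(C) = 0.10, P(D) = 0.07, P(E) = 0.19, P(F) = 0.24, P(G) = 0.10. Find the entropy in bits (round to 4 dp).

H = −Σ pᵢ log₂ pᵢ.
−0.09·log₂(0.09) = 0.3127
−0.21·log₂(0.21) = 0.4728
−0.10·log₂(0.10) = 0.3322
−0.07·log₂(0.07) = 0.2686
−0.19·log₂(0.19) = 0.4552
−0.24·log₂(0.24) = 0.4941
−0.10·log₂(0.10) = 0.3322
Sum ≈ 2.6678 → 2.6678 bits.

2.6678 bits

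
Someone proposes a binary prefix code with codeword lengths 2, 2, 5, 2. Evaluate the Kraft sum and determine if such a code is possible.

0.78125; yes

With common denominator 2^5 = 32: Σ 2^(−ℓᵢ) = 8/32 + 8/32 + 1/32 + 8/32 = 25/32 = 0.78125.
Kraft's inequality requires Σ ≤ 1; here Σ = 0.78125 ≤ 1, so such a prefix code exists.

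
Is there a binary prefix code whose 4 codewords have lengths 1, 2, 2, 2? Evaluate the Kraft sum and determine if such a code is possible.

1.25; no

With common denominator 2^2 = 4: Σ 2^(−ℓᵢ) = 2/4 + 1/4 + 1/4 + 1/4 = 5/4 = 1.25.
Kraft's inequality requires Σ ≤ 1; here Σ = 1.25 > 1, so no such prefix code exists.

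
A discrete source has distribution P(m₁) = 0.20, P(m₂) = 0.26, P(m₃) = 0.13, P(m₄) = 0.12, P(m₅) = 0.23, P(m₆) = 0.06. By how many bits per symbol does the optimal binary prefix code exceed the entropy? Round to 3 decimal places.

Entropy H = −Σ p log₂ p ≈ 2.4506 bits.
Huffman merges: 3/50+3/25→9/50; 13/100+9/50→31/100; 1/5+23/100→43/100; 13/50+31/100→57/100; 43/100+57/100→1. L = 249/100 ≈ 2.4900.
L − H = 2.4900 − 2.4506 = 0.039 bits.

0.039 bits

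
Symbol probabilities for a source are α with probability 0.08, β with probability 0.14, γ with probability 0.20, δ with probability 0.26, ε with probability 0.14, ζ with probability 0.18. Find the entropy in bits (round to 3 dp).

H = −Σ pᵢ log₂ pᵢ.
−0.08·log₂(0.08) = 0.2915
−0.14·log₂(0.14) = 0.3971
−0.20·log₂(0.20) = 0.4644
−0.26·log₂(0.26) = 0.5053
−0.14·log₂(0.14) = 0.3971
−0.18·log₂(0.18) = 0.4453
Sum ≈ 2.5007 → 2.501 bits.

2.501 bits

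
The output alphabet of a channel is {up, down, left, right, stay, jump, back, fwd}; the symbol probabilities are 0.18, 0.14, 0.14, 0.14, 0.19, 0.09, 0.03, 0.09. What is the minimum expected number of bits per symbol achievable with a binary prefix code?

Repeatedly combine the two least-probable nodes; the expected code length is the sum of the merged weights.
merge 3/100 + 9/100 → 3/25
merge 9/100 + 3/25 → 21/100
merge 7/50 + 7/50 → 7/25
merge 7/50 + 9/50 → 8/25
merge 19/100 + 21/100 → 2/5
merge 7/25 + 8/25 → 3/5
merge 2/5 + 3/5 → 1
L = 3/25 + 21/100 + 7/25 + 8/25 + 2/5 + 3/5 + 1 = 293/100 = 2.93 bits/symbol.

2.93 bits/symbol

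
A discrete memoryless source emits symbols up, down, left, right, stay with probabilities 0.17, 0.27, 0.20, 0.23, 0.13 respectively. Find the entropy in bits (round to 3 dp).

2.279 bits

H = −Σ pᵢ log₂ pᵢ.
−0.17·log₂(0.17) = 0.4346
−0.27·log₂(0.27) = 0.5100
−0.20·log₂(0.20) = 0.4644
−0.23·log₂(0.23) = 0.4877
−0.13·log₂(0.13) = 0.3826
Sum ≈ 2.2793 → 2.279 bits.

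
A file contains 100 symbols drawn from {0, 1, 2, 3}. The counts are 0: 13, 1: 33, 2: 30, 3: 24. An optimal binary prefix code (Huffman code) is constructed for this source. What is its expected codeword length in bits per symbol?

Probabilities are the counts divided by 100.
Repeatedly combine the two least-probable nodes; the expected code length is the sum of the merged weights.
merge 13/100 + 6/25 → 37/100
merge 3/10 + 33/100 → 63/100
merge 37/100 + 63/100 → 1
L = 37/100 + 63/100 + 1 = 2 bits/symbol.

2 bits/symbol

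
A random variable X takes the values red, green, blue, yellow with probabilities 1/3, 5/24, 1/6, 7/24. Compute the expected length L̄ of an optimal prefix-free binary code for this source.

Repeatedly combine the two least-probable nodes; the expected code length is the sum of the merged weights.
merge 1/6 + 5/24 → 3/8
merge 7/24 + 1/3 → 5/8
merge 3/8 + 5/8 → 1
L = 3/8 + 5/8 + 1 = 2 bits/symbol.

2 bits/symbol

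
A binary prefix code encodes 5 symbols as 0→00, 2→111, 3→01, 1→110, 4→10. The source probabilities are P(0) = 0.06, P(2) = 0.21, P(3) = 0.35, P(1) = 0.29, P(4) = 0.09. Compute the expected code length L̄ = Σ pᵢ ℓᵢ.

2.5 bits/symbol

L̄ = Σ pᵢ·ℓᵢ = 0.06·2 + 0.21·3 + 0.35·2 + 0.29·3 + 0.09·2 = 2.5 bits/symbol.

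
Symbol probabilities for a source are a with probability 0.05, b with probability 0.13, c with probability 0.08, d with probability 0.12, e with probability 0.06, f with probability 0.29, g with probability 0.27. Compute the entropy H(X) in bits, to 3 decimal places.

H = −Σ pᵢ log₂ pᵢ.
−0.05·log₂(0.05) = 0.2161
−0.13·log₂(0.13) = 0.3826
−0.08·log₂(0.08) = 0.2915
−0.12·log₂(0.12) = 0.3671
−0.06·log₂(0.06) = 0.2435
−0.29·log₂(0.29) = 0.5179
−0.27·log₂(0.27) = 0.5100
Sum ≈ 2.5288 → 2.529 bits.

2.529 bits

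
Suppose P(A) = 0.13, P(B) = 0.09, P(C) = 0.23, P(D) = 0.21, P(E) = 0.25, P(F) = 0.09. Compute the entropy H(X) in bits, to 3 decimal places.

2.468 bits

H = −Σ pᵢ log₂ pᵢ.
−0.13·log₂(0.13) = 0.3826
−0.09·log₂(0.09) = 0.3127
−0.23·log₂(0.23) = 0.4877
−0.21·log₂(0.21) = 0.4728
−0.25·log₂(0.25) = 0.5000
−0.09·log₂(0.09) = 0.3127
Sum ≈ 2.4684 → 2.468 bits.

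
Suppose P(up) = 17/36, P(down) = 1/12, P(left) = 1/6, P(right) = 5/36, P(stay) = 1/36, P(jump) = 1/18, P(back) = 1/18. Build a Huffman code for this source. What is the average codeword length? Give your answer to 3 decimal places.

2.278 bits/symbol

Repeatedly combine the two least-probable nodes; the expected code length is the sum of the merged weights.
merge 1/36 + 1/18 → 1/12
merge 1/18 + 1/12 → 5/36
merge 1/12 + 5/36 → 2/9
merge 5/36 + 1/6 → 11/36
merge 2/9 + 11/36 → 19/36
merge 17/36 + 19/36 → 1
L = 1/12 + 5/36 + 2/9 + 11/36 + 19/36 + 1 = 41/18 ≈ 2.278 bits/symbol.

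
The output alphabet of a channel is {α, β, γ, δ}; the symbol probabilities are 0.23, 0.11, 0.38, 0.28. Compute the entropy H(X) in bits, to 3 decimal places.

H = −Σ pᵢ log₂ pᵢ.
−0.23·log₂(0.23) = 0.4877
−0.11·log₂(0.11) = 0.3503
−0.38·log₂(0.38) = 0.5305
−0.28·log₂(0.28) = 0.5142
Sum ≈ 1.8826 → 1.883 bits.

1.883 bits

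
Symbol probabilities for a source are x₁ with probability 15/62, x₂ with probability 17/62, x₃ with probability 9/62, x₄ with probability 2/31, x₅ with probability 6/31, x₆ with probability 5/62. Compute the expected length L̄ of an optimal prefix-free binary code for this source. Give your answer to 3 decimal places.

2.435 bits/symbol

Repeatedly combine the two least-probable nodes; the expected code length is the sum of the merged weights.
merge 2/31 + 5/62 → 9/62
merge 9/62 + 9/62 → 9/31
merge 6/31 + 15/62 → 27/62
merge 17/62 + 9/31 → 35/62
merge 27/62 + 35/62 → 1
L = 9/62 + 9/31 + 27/62 + 35/62 + 1 = 151/62 ≈ 2.435 bits/symbol.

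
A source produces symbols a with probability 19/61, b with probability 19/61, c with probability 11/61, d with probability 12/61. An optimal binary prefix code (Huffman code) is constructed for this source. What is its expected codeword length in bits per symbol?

2 bits/symbol

Repeatedly combine the two least-probable nodes; the expected code length is the sum of the merged weights.
merge 11/61 + 12/61 → 23/61
merge 19/61 + 19/61 → 38/61
merge 23/61 + 38/61 → 1
L = 23/61 + 38/61 + 1 = 2 bits/symbol.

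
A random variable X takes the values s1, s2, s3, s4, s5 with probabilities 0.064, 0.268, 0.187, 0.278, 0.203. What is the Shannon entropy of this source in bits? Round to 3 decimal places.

2.196 bits

H = −Σ pᵢ log₂ pᵢ.
−0.064·log₂(0.064) = 0.2538
−0.268·log₂(0.268) = 0.5091
−0.187·log₂(0.187) = 0.4523
−0.278·log₂(0.278) = 0.5134
−0.203·log₂(0.203) = 0.4670
Sum ≈ 2.1957 → 2.196 bits.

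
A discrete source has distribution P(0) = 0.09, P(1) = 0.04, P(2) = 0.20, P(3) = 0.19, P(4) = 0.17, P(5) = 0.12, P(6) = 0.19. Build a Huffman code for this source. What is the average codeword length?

Repeatedly combine the two least-probable nodes; the expected code length is the sum of the merged weights.
merge 1/25 + 9/100 → 13/100
merge 3/25 + 13/100 → 1/4
merge 17/100 + 19/100 → 9/25
merge 19/100 + 1/5 → 39/100
merge 1/4 + 9/25 → 61/100
merge 39/100 + 61/100 → 1
L = 13/100 + 1/4 + 9/25 + 39/100 + 61/100 + 1 = 137/50 = 2.74 bits/symbol.

2.74 bits/symbol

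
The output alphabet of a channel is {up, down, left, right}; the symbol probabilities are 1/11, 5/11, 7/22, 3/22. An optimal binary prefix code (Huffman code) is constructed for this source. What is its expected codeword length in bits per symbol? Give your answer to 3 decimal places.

1.773 bits/symbol

Repeatedly combine the two least-probable nodes; the expected code length is the sum of the merged weights.
merge 1/11 + 3/22 → 5/22
merge 5/22 + 7/22 → 6/11
merge 5/11 + 6/11 → 1
L = 5/22 + 6/11 + 1 = 39/22 ≈ 1.773 bits/symbol.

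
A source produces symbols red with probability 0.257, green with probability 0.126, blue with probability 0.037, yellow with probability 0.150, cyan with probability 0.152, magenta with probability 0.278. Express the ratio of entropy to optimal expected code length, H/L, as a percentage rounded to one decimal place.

Entropy H = −Σ p log₂ p ≈ 2.3934 bits.
Huffman merges: 37/1000+63/500→163/1000; 3/20+19/125→151/500; 163/1000+257/1000→21/50; 139/500+151/500→29/50; 21/50+29/50→1. L = 493/200 ≈ 2.4650.
Efficiency = H/L = 2.3934/2.4650 = 97.1%.

97.1%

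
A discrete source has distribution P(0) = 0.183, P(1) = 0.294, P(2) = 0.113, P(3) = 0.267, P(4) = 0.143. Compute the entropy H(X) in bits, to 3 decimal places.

2.233 bits

H = −Σ pᵢ log₂ pᵢ.
−0.183·log₂(0.183) = 0.4484
−0.294·log₂(0.294) = 0.5192
−0.113·log₂(0.113) = 0.3555
−0.267·log₂(0.267) = 0.5087
−0.143·log₂(0.143) = 0.4012
Sum ≈ 2.2330 → 2.233 bits.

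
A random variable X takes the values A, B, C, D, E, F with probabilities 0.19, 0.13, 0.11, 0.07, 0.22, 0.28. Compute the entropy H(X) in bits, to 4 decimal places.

H = −Σ pᵢ log₂ pᵢ.
−0.19·log₂(0.19) = 0.4552
−0.13·log₂(0.13) = 0.3826
−0.11·log₂(0.11) = 0.3503
−0.07·log₂(0.07) = 0.2686
−0.22·log₂(0.22) = 0.4806
−0.28·log₂(0.28) = 0.5142
Sum ≈ 2.4515 → 2.4515 bits.

2.4515 bits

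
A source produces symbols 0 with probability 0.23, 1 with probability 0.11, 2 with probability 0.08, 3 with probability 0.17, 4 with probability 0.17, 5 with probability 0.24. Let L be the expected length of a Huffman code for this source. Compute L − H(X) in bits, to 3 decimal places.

Entropy H = −Σ p log₂ p ≈ 2.4928 bits.
Huffman merges: 2/25+11/100→19/100; 17/100+17/100→17/50; 19/100+23/100→21/50; 6/25+17/50→29/50; 21/50+29/50→1. L = 253/100 ≈ 2.5300.
L − H = 2.5300 − 2.4928 = 0.037 bits.

0.037 bits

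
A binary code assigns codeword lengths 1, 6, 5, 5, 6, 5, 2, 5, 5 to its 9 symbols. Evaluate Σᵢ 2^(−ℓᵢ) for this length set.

With common denominator 2^6 = 64: Σ 2^(−ℓᵢ) = 32/64 + 1/64 + 2/64 + 2/64 + 1/64 + 2/64 + 16/64 + 2/64 + 2/64 = 60/64 = 0.9375.

0.9375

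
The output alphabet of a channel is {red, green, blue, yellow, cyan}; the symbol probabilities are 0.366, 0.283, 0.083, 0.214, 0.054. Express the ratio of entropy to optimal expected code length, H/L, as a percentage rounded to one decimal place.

Entropy H = −Σ p log₂ p ≈ 2.0475 bits.
Huffman merges: 27/500+83/1000→137/1000; 137/1000+107/500→351/1000; 283/1000+351/1000→317/500; 183/500+317/500→1. L = 1061/500 ≈ 2.1220.
Efficiency = H/L = 2.0475/2.1220 = 96.5%.

96.5%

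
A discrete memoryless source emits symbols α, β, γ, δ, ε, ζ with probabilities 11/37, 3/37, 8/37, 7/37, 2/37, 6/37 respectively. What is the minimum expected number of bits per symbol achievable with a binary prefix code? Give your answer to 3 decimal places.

2.432 bits/symbol

Repeatedly combine the two least-probable nodes; the expected code length is the sum of the merged weights.
merge 2/37 + 3/37 → 5/37
merge 5/37 + 6/37 → 11/37
merge 7/37 + 8/37 → 15/37
merge 11/37 + 11/37 → 22/37
merge 15/37 + 22/37 → 1
L = 5/37 + 11/37 + 15/37 + 22/37 + 1 = 90/37 ≈ 2.432 bits/symbol.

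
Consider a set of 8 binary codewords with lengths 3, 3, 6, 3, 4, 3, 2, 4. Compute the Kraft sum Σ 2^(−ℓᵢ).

With common denominator 2^6 = 64: Σ 2^(−ℓᵢ) = 8/64 + 8/64 + 1/64 + 8/64 + 4/64 + 8/64 + 16/64 + 4/64 = 57/64 = 0.890625.

0.890625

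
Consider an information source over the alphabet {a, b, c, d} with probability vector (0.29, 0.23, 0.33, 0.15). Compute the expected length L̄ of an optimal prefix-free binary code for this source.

Repeatedly combine the two least-probable nodes; the expected code length is the sum of the merged weights.
merge 3/20 + 23/100 → 19/50
merge 29/100 + 33/100 → 31/50
merge 19/50 + 31/50 → 1
L = 19/50 + 31/50 + 1 = 2 bits/symbol.

2 bits/symbol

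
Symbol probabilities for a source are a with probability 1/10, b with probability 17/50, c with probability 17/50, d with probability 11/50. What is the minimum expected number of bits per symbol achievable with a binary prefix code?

Repeatedly combine the two least-probable nodes; the expected code length is the sum of the merged weights.
merge 1/10 + 11/50 → 8/25
merge 8/25 + 17/50 → 33/50
merge 17/50 + 33/50 → 1
L = 8/25 + 33/50 + 1 = 99/50 = 1.98 bits/symbol.

1.98 bits/symbol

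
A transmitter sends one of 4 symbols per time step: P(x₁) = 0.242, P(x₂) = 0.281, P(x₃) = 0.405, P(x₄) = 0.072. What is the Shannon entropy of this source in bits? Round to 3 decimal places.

H = −Σ pᵢ log₂ pᵢ.
−0.242·log₂(0.242) = 0.4954
−0.281·log₂(0.281) = 0.5146
−0.405·log₂(0.405) = 0.5281
−0.072·log₂(0.072) = 0.2733
Sum ≈ 1.8114 → 1.811 bits.

1.811 bits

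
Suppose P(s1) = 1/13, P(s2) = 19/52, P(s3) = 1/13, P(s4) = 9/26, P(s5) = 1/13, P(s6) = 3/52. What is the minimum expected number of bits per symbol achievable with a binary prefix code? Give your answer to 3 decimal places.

Repeatedly combine the two least-probable nodes; the expected code length is the sum of the merged weights.
merge 3/52 + 1/13 → 7/52
merge 1/13 + 1/13 → 2/13
merge 7/52 + 2/13 → 15/52
merge 15/52 + 9/26 → 33/52
merge 19/52 + 33/52 → 1
L = 7/52 + 2/13 + 15/52 + 33/52 + 1 = 115/52 ≈ 2.212 bits/symbol.

2.212 bits/symbol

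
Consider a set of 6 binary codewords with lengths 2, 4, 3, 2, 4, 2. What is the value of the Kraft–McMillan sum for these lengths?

1

With common denominator 2^4 = 16: Σ 2^(−ℓᵢ) = 4/16 + 1/16 + 2/16 + 4/16 + 1/16 + 4/16 = 16/16 = 1.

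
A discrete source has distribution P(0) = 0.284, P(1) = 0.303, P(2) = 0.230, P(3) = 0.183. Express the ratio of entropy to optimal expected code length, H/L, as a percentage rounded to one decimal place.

Entropy H = −Σ p log₂ p ≈ 1.9737 bits.
Huffman merges: 183/1000+23/100→413/1000; 71/250+303/1000→587/1000; 413/1000+587/1000→1. L = 2 ≈ 2.0000.
Efficiency = H/L = 1.9737/2.0000 = 98.7%.

98.7%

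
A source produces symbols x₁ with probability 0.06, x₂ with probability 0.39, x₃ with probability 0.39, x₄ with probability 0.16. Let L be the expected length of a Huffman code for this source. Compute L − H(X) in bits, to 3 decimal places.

0.104 bits

Entropy H = −Σ p log₂ p ≈ 1.7261 bits.
Huffman merges: 3/50+4/25→11/50; 11/50+39/100→61/100; 39/100+61/100→1. L = 183/100 ≈ 1.8300.
L − H = 1.8300 − 1.7261 = 0.104 bits.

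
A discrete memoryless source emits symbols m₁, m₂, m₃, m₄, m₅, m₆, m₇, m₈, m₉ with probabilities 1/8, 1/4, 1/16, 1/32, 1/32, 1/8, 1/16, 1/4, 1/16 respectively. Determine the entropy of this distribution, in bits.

Each probability is a power of 1/2, so log₂(1/p) is an integer.
H = Σ p·log₂(1/p) = 1/8·3 + 1/4·2 + 1/16·4 + 1/32·5 + 1/32·5 + 1/8·3 + 1/16·4 + 1/4·2 + 1/16·4 = 2.8125 bits.

2.8125 bits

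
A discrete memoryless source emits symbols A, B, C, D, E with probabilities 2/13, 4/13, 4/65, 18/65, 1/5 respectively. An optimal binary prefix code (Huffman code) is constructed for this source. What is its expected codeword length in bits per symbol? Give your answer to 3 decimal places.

Repeatedly combine the two least-probable nodes; the expected code length is the sum of the merged weights.
merge 4/65 + 2/13 → 14/65
merge 1/5 + 14/65 → 27/65
merge 18/65 + 4/13 → 38/65
merge 27/65 + 38/65 → 1
L = 14/65 + 27/65 + 38/65 + 1 = 144/65 ≈ 2.215 bits/symbol.

2.215 bits/symbol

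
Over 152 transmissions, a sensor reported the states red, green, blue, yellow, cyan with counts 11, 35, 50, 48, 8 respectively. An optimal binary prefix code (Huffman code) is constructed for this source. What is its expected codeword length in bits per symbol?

Probabilities are the counts divided by 152.
Repeatedly combine the two least-probable nodes; the expected code length is the sum of the merged weights.
merge 1/19 + 11/152 → 1/8
merge 1/8 + 35/152 → 27/76
merge 6/19 + 25/76 → 49/76
merge 27/76 + 49/76 → 1
L = 1/8 + 27/76 + 49/76 + 1 = 17/8 = 2.125 bits/symbol.

2.125 bits/symbol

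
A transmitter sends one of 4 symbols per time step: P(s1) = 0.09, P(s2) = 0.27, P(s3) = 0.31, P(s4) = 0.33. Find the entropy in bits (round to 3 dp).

H = −Σ pᵢ log₂ pᵢ.
−0.09·log₂(0.09) = 0.3127
−0.27·log₂(0.27) = 0.5100
−0.31·log₂(0.31) = 0.5238
−0.33·log₂(0.33) = 0.5278
Sum ≈ 1.8743 → 1.874 bits.

1.874 bits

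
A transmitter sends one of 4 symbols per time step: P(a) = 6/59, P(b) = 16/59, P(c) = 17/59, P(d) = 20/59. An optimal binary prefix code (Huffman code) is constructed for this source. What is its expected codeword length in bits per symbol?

2 bits/symbol

Repeatedly combine the two least-probable nodes; the expected code length is the sum of the merged weights.
merge 6/59 + 16/59 → 22/59
merge 17/59 + 20/59 → 37/59
merge 22/59 + 37/59 → 1
L = 22/59 + 37/59 + 1 = 2 bits/symbol.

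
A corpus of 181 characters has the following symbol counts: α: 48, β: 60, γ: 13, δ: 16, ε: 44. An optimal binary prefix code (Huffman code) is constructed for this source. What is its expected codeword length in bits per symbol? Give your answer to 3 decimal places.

Probabilities are the counts divided by 181.
Repeatedly combine the two least-probable nodes; the expected code length is the sum of the merged weights.
merge 13/181 + 16/181 → 29/181
merge 29/181 + 44/181 → 73/181
merge 48/181 + 60/181 → 108/181
merge 73/181 + 108/181 → 1
L = 29/181 + 73/181 + 108/181 + 1 = 391/181 ≈ 2.160 bits/symbol.

2.160 bits/symbol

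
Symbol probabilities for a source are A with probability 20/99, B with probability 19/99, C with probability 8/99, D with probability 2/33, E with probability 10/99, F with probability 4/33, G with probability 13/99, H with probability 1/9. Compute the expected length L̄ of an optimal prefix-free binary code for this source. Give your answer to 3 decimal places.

Repeatedly combine the two least-probable nodes; the expected code length is the sum of the merged weights.
merge 2/33 + 8/99 → 14/99
merge 10/99 + 1/9 → 7/33
merge 4/33 + 13/99 → 25/99
merge 14/99 + 19/99 → 1/3
merge 20/99 + 7/33 → 41/99
merge 25/99 + 1/3 → 58/99
merge 41/99 + 58/99 → 1
L = 14/99 + 7/33 + 25/99 + 1/3 + 41/99 + 58/99 + 1 = 97/33 ≈ 2.939 bits/symbol.

2.939 bits/symbol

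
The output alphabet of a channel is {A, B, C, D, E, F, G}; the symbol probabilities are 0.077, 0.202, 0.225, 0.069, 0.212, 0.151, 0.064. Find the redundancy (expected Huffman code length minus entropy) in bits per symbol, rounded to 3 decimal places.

0.055 bits

Entropy H = −Σ p log₂ p ≈ 2.6414 bits.
Huffman merges: 8/125+69/1000→133/1000; 77/1000+133/1000→21/100; 151/1000+101/500→353/1000; 21/100+53/250→211/500; 9/40+353/1000→289/500; 211/500+289/500→1. L = 337/125 ≈ 2.6960.
L − H = 2.6960 − 2.6414 = 0.055 bits.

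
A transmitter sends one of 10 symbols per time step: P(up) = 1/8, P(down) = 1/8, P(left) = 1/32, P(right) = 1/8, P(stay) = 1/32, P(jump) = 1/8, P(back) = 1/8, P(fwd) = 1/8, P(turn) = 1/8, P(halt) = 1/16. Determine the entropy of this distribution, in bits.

3.1875 bits

Each probability is a power of 1/2, so log₂(1/p) is an integer.
H = Σ p·log₂(1/p) = 1/8·3 + 1/8·3 + 1/32·5 + 1/8·3 + 1/32·5 + 1/8·3 + 1/8·3 + 1/8·3 + 1/8·3 + 1/16·4 = 3.1875 bits.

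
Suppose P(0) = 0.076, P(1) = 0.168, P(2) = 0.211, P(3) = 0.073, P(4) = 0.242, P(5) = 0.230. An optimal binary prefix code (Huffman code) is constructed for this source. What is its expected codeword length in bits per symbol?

2.466 bits/symbol

Repeatedly combine the two least-probable nodes; the expected code length is the sum of the merged weights.
merge 73/1000 + 19/250 → 149/1000
merge 149/1000 + 21/125 → 317/1000
merge 211/1000 + 23/100 → 441/1000
merge 121/500 + 317/1000 → 559/1000
merge 441/1000 + 559/1000 → 1
L = 149/1000 + 317/1000 + 441/1000 + 559/1000 + 1 = 1233/500 = 2.466 bits/symbol.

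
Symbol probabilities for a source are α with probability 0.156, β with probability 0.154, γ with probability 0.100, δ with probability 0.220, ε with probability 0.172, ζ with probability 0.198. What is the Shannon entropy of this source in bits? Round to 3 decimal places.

H = −Σ pᵢ log₂ pᵢ.
−0.156·log₂(0.156) = 0.4181
−0.154·log₂(0.154) = 0.4156
−0.100·log₂(0.100) = 0.3322
−0.220·log₂(0.220) = 0.4806
−0.172·log₂(0.172) = 0.4368
−0.198·log₂(0.198) = 0.4626
Sum ≈ 2.5460 → 2.546 bits.

2.546 bits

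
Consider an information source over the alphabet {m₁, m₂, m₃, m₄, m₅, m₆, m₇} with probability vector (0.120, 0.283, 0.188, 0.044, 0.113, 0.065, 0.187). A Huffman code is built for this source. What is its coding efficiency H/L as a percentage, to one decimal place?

Entropy H = −Σ p log₂ p ≈ 2.5981 bits.
Huffman merges: 11/250+13/200→109/1000; 109/1000+113/1000→111/500; 3/25+187/1000→307/1000; 47/250+111/500→41/100; 283/1000+307/1000→59/100; 41/100+59/100→1. L = 1319/500 ≈ 2.6380.
Efficiency = H/L = 2.5981/2.6380 = 98.5%.

98.5%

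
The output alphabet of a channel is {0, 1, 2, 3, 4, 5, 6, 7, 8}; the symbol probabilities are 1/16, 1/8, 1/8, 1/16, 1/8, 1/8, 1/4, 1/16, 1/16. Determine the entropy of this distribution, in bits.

3 bits

Each probability is a power of 1/2, so log₂(1/p) is an integer.
H = Σ p·log₂(1/p) = 1/16·4 + 1/8·3 + 1/8·3 + 1/16·4 + 1/8·3 + 1/8·3 + 1/4·2 + 1/16·4 + 1/16·4 = 3 bits.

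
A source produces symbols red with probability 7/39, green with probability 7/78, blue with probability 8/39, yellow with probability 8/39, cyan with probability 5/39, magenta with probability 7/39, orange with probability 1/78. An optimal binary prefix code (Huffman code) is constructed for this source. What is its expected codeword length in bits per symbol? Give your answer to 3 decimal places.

2.692 bits/symbol

Repeatedly combine the two least-probable nodes; the expected code length is the sum of the merged weights.
merge 1/78 + 7/78 → 4/39
merge 4/39 + 5/39 → 3/13
merge 7/39 + 7/39 → 14/39
merge 8/39 + 8/39 → 16/39
merge 3/13 + 14/39 → 23/39
merge 16/39 + 23/39 → 1
L = 4/39 + 3/13 + 14/39 + 16/39 + 23/39 + 1 = 35/13 ≈ 2.692 bits/symbol.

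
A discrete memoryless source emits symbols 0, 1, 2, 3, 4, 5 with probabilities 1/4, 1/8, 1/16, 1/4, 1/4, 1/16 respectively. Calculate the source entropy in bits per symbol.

Each probability is a power of 1/2, so log₂(1/p) is an integer.
H = Σ p·log₂(1/p) = 1/4·2 + 1/8·3 + 1/16·4 + 1/4·2 + 1/4·2 + 1/16·4 = 2.375 bits.

2.375 bits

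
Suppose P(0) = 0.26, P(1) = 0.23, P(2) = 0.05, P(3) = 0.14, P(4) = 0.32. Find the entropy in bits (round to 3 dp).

H = −Σ pᵢ log₂ pᵢ.
−0.26·log₂(0.26) = 0.5053
−0.23·log₂(0.23) = 0.4877
−0.05·log₂(0.05) = 0.2161
−0.14·log₂(0.14) = 0.3971
−0.32·log₂(0.32) = 0.5260
Sum ≈ 2.1322 → 2.132 bits.

2.132 bits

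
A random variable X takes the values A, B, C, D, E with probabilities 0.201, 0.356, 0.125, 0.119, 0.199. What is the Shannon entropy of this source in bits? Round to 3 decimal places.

H = −Σ pᵢ log₂ pᵢ.
−0.201·log₂(0.201) = 0.4653
−0.356·log₂(0.356) = 0.5305
−0.125·log₂(0.125) = 0.3750
−0.119·log₂(0.119) = 0.3654
−0.199·log₂(0.199) = 0.4635
Sum ≈ 2.1997 → 2.200 bits.

2.200 bits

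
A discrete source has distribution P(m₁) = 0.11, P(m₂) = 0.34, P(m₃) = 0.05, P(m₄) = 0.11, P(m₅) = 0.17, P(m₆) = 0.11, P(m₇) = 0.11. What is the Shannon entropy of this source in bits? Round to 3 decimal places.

H = −Σ pᵢ log₂ pᵢ.
−0.11·log₂(0.11) = 0.3503
−0.34·log₂(0.34) = 0.5292
−0.05·log₂(0.05) = 0.2161
−0.11·log₂(0.11) = 0.3503
−0.17·log₂(0.17) = 0.4346
−0.11·log₂(0.11) = 0.3503
−0.11·log₂(0.11) = 0.3503
Sum ≈ 2.5810 → 2.581 bits.

2.581 bits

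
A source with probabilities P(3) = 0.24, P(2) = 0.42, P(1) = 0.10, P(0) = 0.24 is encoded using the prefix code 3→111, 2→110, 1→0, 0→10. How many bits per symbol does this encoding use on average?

2.56 bits/symbol

L̄ = Σ pᵢ·ℓᵢ = 0.24·3 + 0.42·3 + 0.10·1 + 0.24·2 = 2.56 bits/symbol.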